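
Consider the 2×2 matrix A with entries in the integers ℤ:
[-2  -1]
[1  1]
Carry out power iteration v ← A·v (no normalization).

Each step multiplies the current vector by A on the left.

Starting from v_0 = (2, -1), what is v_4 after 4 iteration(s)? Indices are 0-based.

v_4 = (13, -5)

v_0 = (2, -1).
v_1 = A·v_0 = (-3, 1).
v_2 = A·v_1 = (5, -2).
v_3 = A·v_2 = (-8, 3).
v_4 = A·v_3 = (13, -5).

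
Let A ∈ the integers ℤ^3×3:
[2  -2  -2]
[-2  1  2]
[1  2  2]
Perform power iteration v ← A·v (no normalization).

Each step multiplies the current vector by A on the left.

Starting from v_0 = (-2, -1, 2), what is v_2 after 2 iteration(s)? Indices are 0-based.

v_0 = (-2, -1, 2).
v_1 = A·v_0 = (-6, 7, 0).
v_2 = A·v_1 = (-26, 19, 8).

v_2 = (-26, 19, 8)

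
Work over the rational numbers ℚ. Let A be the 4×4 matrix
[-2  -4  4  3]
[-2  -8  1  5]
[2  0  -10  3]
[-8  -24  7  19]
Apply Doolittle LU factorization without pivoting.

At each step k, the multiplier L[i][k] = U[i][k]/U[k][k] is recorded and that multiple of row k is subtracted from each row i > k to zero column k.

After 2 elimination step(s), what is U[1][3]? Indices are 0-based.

U[1][3] = 2

[col 0] pivot -2
  R1 -= 1*R0 → (0, -4, -3, 2)  (L[1][0] := 1)
  R2 -= -1*R0 → (0, -4, -6, 6)  (L[2][0] := -1)
  R3 -= 4*R0 → (0, -8, -9, 7)  (L[3][0] := 4)
[col 1] pivot -4
  R2 -= 1*R1 → (0, 0, -3, 4)  (L[2][1] := 1)
  R3 -= 2*R1 → (0, 0, -3, 3)  (L[3][1] := 2)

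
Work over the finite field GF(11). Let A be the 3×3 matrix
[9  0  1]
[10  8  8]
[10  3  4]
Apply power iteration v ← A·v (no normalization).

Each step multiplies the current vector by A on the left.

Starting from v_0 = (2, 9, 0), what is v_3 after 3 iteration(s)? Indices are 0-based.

v_0 = (2, 9, 0).
v_1 = A·v_0 = (7, 4, 3).
v_2 = A·v_1 = (0, 5, 6).
v_3 = A·v_2 = (6, 0, 6).

v_3 = (6, 0, 6)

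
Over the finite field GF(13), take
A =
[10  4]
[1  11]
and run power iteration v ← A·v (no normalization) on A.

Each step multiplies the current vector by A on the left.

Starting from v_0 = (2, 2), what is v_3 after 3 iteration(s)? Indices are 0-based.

v_3 = (1, 0)

v_0 = (2, 2).
v_1 = A·v_0 = (2, 11).
v_2 = A·v_1 = (12, 6).
v_3 = A·v_2 = (1, 0).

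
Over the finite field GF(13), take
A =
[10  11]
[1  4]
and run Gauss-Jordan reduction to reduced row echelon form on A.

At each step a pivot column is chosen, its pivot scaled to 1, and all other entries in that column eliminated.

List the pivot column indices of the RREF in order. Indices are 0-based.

pivot columns: 0, 1

step 1: normalize row 0 (÷10) = (1, 5)
  row 1: subtract 1×row0 = (0, 12)
step 2: normalize row 1 (÷12) = (0, 1)
  row 0: subtract 5×row1 = (1, 0)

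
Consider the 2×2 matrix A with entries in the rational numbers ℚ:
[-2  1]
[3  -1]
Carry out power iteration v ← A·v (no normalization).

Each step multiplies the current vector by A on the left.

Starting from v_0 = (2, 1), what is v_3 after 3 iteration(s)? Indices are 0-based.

v_0 = (2, 1).
v_1 = A·v_0 = (-3, 5).
v_2 = A·v_1 = (11, -14).
v_3 = A·v_2 = (-36, 47).

v_3 = (-36, 47)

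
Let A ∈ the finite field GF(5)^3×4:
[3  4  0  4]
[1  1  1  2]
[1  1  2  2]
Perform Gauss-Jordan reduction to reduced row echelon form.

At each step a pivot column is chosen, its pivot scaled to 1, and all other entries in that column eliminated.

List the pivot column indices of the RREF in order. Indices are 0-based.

step 1: normalize row 0 (÷3) = (1, 3, 0, 3)
  row 1: subtract 1×row0 = (0, 3, 1, 4)
  row 2: subtract 1×row0 = (0, 3, 2, 4)
step 2: normalize row 1 (÷3) = (0, 1, 2, 3)
  row 0: subtract 3×row1 = (1, 0, 4, 4)
  row 2: subtract 3×row1 = (0, 0, 1, 0)
step 3: normalize row 2 (÷1) = (0, 0, 1, 0)
  row 0: subtract 4×row2 = (1, 0, 0, 4)
  row 1: subtract 2×row2 = (0, 1, 0, 3)

pivot columns: 0, 1, 2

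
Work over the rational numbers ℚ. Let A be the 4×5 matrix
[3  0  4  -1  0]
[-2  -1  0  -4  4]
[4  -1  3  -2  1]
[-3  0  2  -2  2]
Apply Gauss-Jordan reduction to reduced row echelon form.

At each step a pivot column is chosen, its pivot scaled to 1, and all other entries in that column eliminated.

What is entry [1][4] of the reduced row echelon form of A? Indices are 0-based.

pivot(0,0)=3: scale R0 → (1, 0, 4/3, -1/3, 0)
  clear (1,0): R1 −= (-2)R0 → (0, -1, 8/3, -14/3, 4)
  clear (2,0): R2 −= (4)R0 → (0, -1, -7/3, -2/3, 1)
  clear (3,0): R3 −= (-3)R0 → (0, 0, 6, -3, 2)
pivot(1,1)=-1: scale R1 → (0, 1, -8/3, 14/3, -4)
  clear (2,1): R2 −= (-1)R1 → (0, 0, -5, 4, -3)
pivot(2,2)=-5: scale R2 → (0, 0, 1, -4/5, 3/5)
  clear (0,2): R0 −= (4/3)R2 → (1, 0, 0, 11/15, -4/5)
  clear (1,2): R1 −= (-8/3)R2 → (0, 1, 0, 38/15, -12/5)
  clear (3,2): R3 −= (6)R2 → (0, 0, 0, 9/5, -8/5)
pivot(3,3)=9/5: scale R3 → (0, 0, 0, 1, -8/9)
  clear (0,3): R0 −= (11/15)R3 → (1, 0, 0, 0, -4/27)
  clear (1,3): R1 −= (38/15)R3 → (0, 1, 0, 0, -4/27)
  clear (2,3): R2 −= (-4/5)R3 → (0, 0, 1, 0, -1/9)

M[1][4] = -4/27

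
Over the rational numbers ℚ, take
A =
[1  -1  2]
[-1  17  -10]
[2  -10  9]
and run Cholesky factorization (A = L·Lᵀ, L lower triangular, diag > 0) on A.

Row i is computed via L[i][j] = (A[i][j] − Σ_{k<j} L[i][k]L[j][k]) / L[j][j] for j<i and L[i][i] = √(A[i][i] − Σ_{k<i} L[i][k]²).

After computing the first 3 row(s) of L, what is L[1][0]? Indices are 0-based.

L[1][0] = -1

Step 1: L[0][0] = √(1) = 1.
  L[1][0] = (-1) / L[0][0] = -1.
Step 2: L[1][1] = √(16) = 4.
  L[2][0] = (2) / L[0][0] = 2.
  L[2][1] = (-8) / L[1][1] = -2.
Step 3: L[2][2] = √(1) = 1.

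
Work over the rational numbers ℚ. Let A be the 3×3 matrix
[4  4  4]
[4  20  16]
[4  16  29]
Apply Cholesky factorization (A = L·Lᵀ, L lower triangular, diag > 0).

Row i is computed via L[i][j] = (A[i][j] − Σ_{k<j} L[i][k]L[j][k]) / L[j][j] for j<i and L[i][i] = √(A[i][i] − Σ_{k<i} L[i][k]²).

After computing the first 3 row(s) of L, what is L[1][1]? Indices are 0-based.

Step 1: L[0][0] = √(4) = 2.
  L[1][0] = (4) / L[0][0] = 2.
Step 2: L[1][1] = √(16) = 4.
  L[2][0] = (4) / L[0][0] = 2.
  L[2][1] = (12) / L[1][1] = 3.
Step 3: L[2][2] = √(16) = 4.

L[1][1] = 4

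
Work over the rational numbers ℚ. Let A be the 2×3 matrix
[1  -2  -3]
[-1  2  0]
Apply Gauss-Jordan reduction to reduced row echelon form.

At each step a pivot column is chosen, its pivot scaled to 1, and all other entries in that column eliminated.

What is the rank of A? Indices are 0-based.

rank = 2

[1] R0 /= 1  ⇒  (1, -2, -3)
     R1 -= -1·R0  ⇒  (0, 0, -3)
column 1 empty below row 1
[2] R1 /= -3  ⇒  (0, 0, 1)
     R0 -= -3·R1  ⇒  (1, -2, 0)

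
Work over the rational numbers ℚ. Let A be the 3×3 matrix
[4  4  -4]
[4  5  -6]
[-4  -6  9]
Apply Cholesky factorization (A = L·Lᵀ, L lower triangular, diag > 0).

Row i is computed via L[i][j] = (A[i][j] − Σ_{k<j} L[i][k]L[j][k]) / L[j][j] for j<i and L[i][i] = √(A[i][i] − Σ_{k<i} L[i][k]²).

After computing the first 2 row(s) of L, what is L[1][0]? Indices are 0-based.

L[1][0] = 2

Step 1: L[0][0] = √(4) = 2.
  L[1][0] = (4) / L[0][0] = 2.
Step 2: L[1][1] = √(1) = 1.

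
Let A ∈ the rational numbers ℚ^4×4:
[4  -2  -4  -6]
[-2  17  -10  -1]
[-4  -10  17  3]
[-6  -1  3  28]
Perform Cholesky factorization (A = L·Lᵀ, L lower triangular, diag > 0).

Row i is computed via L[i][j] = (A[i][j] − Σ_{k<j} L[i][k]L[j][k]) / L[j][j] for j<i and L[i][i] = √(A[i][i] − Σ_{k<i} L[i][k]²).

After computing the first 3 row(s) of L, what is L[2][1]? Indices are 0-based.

Step 1: L[0][0] = √(4) = 2.
  L[1][0] = (-2) / L[0][0] = -1.
Step 2: L[1][1] = √(16) = 4.
  L[2][0] = (-4) / L[0][0] = -2.
  L[2][1] = (-12) / L[1][1] = -3.
Step 3: L[2][2] = √(4) = 2.

L[2][1] = -3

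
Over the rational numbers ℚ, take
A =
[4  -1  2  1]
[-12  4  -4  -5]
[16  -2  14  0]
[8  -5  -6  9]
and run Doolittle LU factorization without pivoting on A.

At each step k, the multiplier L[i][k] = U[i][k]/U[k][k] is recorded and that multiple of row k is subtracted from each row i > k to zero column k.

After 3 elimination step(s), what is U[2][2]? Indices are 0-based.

U[2][2] = 2

[col 0] pivot 4
  R1 -= -3*R0 → (0, 1, 2, -2)  (L[1][0] := -3)
  R2 -= 4*R0 → (0, 2, 6, -4)  (L[2][0] := 4)
  R3 -= 2*R0 → (0, -3, -10, 7)  (L[3][0] := 2)
[col 1] pivot 1
  R2 -= 2*R1 → (0, 0, 2, 0)  (L[2][1] := 2)
  R3 -= -3*R1 → (0, 0, -4, 1)  (L[3][1] := -3)
[col 2] pivot 2
  R3 -= -2*R2 → (0, 0, 0, 1)  (L[3][2] := -2)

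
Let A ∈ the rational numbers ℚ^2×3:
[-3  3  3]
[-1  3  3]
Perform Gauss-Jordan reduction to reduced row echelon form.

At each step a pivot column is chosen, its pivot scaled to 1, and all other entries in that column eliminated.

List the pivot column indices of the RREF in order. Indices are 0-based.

pivot(0,0)=-3: scale R0 → (1, -1, -1)
  clear (1,0): R1 −= (-1)R0 → (0, 2, 2)
pivot(1,1)=2: scale R1 → (0, 1, 1)
  clear (0,1): R0 −= (-1)R1 → (1, 0, 0)

pivot columns: 0, 1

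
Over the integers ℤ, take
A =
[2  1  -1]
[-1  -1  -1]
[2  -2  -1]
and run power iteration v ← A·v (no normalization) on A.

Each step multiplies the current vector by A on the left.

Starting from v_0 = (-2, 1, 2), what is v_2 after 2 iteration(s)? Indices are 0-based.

v_0 = (-2, 1, 2).
v_1 = A·v_0 = (-5, -1, -8).
v_2 = A·v_1 = (-3, 14, 0).

v_2 = (-3, 14, 0)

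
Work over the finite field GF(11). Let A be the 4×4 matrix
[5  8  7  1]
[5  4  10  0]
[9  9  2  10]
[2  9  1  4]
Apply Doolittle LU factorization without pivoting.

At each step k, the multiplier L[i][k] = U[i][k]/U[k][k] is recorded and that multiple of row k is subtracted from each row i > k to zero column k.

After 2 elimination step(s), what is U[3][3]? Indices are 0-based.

U[3][3] = 6

[col 0] pivot 5
  R1 -= 1*R0 → (0, 7, 3, 10)  (L[1][0] := 1)
  R2 -= 4*R0 → (0, 10, 7, 6)  (L[2][0] := 4)
  R3 -= 7*R0 → (0, 8, 7, 8)  (L[3][0] := 7)
[col 1] pivot 7
  R2 -= 3*R1 → (0, 0, 9, 9)  (L[2][1] := 3)
  R3 -= 9*R1 → (0, 0, 2, 6)  (L[3][1] := 9)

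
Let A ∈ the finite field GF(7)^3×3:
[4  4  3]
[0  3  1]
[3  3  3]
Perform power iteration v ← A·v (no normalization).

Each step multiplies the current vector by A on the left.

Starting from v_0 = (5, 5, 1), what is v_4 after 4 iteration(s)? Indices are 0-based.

v_4 = (2, 0, 1)

v_0 = (5, 5, 1).
v_1 = A·v_0 = (1, 2, 5).
v_2 = A·v_1 = (6, 4, 3).
v_3 = A·v_2 = (0, 1, 4).
v_4 = A·v_3 = (2, 0, 1).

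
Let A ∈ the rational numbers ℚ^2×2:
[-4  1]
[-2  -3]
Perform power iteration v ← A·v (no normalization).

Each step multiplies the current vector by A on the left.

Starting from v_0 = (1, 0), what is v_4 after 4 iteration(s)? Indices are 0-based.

v_0 = (1, 0).
v_1 = A·v_0 = (-4, -2).
v_2 = A·v_1 = (14, 14).
v_3 = A·v_2 = (-42, -70).
v_4 = A·v_3 = (98, 294).

v_4 = (98, 294)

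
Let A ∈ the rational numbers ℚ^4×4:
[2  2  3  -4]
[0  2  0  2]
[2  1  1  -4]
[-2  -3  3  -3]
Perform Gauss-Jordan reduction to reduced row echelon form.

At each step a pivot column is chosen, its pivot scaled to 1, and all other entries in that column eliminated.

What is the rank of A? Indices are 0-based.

rank = 4

pivot(0,0)=2: scale R0 → (1, 1, 3/2, -2)
  clear (2,0): R2 −= (2)R0 → (0, -1, -2, 0)
  clear (3,0): R3 −= (-2)R0 → (0, -1, 6, -7)
pivot(1,1)=2: scale R1 → (0, 1, 0, 1)
  clear (0,1): R0 −= (1)R1 → (1, 0, 3/2, -3)
  clear (2,1): R2 −= (-1)R1 → (0, 0, -2, 1)
  clear (3,1): R3 −= (-1)R1 → (0, 0, 6, -6)
pivot(2,2)=-2: scale R2 → (0, 0, 1, -1/2)
  clear (0,2): R0 −= (3/2)R2 → (1, 0, 0, -9/4)
  clear (3,2): R3 −= (6)R2 → (0, 0, 0, -3)
pivot(3,3)=-3: scale R3 → (0, 0, 0, 1)
  clear (0,3): R0 −= (-9/4)R3 → (1, 0, 0, 0)
  clear (1,3): R1 −= (1)R3 → (0, 1, 0, 0)
  clear (2,3): R2 −= (-1/2)R3 → (0, 0, 1, 0)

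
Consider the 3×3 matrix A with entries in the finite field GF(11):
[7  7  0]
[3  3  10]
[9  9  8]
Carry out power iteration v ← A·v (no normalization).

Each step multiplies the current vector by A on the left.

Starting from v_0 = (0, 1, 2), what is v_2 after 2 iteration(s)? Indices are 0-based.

v_0 = (0, 1, 2).
v_1 = A·v_0 = (7, 1, 3).
v_2 = A·v_1 = (1, 10, 8).

v_2 = (1, 10, 8)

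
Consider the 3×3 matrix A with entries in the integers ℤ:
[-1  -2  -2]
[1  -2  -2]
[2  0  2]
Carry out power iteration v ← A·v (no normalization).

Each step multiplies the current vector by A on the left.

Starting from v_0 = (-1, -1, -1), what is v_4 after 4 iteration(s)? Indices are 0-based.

v_4 = (61, 31, -34)

v_0 = (-1, -1, -1).
v_1 = A·v_0 = (5, 3, -4).
v_2 = A·v_1 = (-3, 7, 2).
v_3 = A·v_2 = (-15, -21, -2).
v_4 = A·v_3 = (61, 31, -34).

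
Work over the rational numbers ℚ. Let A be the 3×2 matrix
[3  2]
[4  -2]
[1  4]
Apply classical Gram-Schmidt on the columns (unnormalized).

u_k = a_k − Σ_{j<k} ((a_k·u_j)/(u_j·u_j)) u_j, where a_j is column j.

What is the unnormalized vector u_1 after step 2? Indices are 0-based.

Step 1: u_0 = a_0 = (3, 4, 1).
Step 2: u_1 = a_1 − (1/13)·u_0 = (23/13, -30/13, 51/13).

u_1 = (23/13, -30/13, 51/13)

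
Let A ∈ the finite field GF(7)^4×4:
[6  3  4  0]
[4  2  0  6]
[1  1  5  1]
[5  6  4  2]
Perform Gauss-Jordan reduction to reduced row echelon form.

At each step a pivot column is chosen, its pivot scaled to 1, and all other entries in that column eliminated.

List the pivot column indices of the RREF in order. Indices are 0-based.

pivot columns: 0, 1, 2

[1] R0 /= 6  ⇒  (1, 4, 3, 0)
     R1 -= 4·R0  ⇒  (0, 0, 2, 6)
     R2 -= 1·R0  ⇒  (0, 4, 2, 1)
     R3 -= 5·R0  ⇒  (0, 0, 3, 2)
[2] R1 <-> R2
[2] R1 /= 4  ⇒  (0, 1, 4, 2)
     R0 -= 4·R1  ⇒  (1, 0, 1, 6)
[3] R2 /= 2  ⇒  (0, 0, 1, 3)
     R0 -= 1·R2  ⇒  (1, 0, 0, 3)
     R1 -= 4·R2  ⇒  (0, 1, 0, 4)
     R3 -= 3·R2  ⇒  (0, 0, 0, 0)
column 3 empty below row 3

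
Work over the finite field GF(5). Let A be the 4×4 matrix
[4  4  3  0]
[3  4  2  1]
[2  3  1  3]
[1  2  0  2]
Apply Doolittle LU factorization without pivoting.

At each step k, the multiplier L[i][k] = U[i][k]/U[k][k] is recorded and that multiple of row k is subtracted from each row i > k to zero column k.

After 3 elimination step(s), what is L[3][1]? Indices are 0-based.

Step 1: pivot at (0,0) is 4.
  row1 ← row1 − (2)·row0  ⇒  L[1][0]=2, U row1=(0, 1, 1, 1)
  row2 ← row2 − (3)·row0  ⇒  L[2][0]=3, U row2=(0, 1, 2, 3)
  row3 ← row3 − (4)·row0  ⇒  L[3][0]=4, U row3=(0, 1, 3, 2)
Step 2: pivot at (1,1) is 1.
  row2 ← row2 − (1)·row1  ⇒  L[2][1]=1, U row2=(0, 0, 1, 2)
  row3 ← row3 − (1)·row1  ⇒  L[3][1]=1, U row3=(0, 0, 2, 1)
Step 3: pivot at (2,2) is 1.
  row3 ← row3 − (2)·row2  ⇒  L[3][2]=2, U row3=(0, 0, 0, 2)

L[3][1] = 1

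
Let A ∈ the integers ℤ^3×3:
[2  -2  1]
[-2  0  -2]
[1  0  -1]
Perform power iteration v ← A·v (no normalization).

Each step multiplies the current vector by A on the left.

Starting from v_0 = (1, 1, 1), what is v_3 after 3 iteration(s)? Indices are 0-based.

v_3 = (25, -22, 9)

v_0 = (1, 1, 1).
v_1 = A·v_0 = (1, -4, 0).
v_2 = A·v_1 = (10, -2, 1).
v_3 = A·v_2 = (25, -22, 9).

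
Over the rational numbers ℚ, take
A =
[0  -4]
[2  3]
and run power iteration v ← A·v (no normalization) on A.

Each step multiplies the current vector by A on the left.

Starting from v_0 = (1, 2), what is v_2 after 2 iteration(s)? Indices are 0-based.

v_0 = (1, 2).
v_1 = A·v_0 = (-8, 8).
v_2 = A·v_1 = (-32, 8).

v_2 = (-32, 8)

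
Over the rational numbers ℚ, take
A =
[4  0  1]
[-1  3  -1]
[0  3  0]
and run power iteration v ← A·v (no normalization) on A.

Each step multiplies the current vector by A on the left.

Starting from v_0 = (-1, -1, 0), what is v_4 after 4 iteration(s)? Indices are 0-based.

v_0 = (-1, -1, 0).
v_1 = A·v_0 = (-4, -2, -3).
v_2 = A·v_1 = (-19, 1, -6).
v_3 = A·v_2 = (-82, 28, 3).
v_4 = A·v_3 = (-325, 163, 84).

v_4 = (-325, 163, 84)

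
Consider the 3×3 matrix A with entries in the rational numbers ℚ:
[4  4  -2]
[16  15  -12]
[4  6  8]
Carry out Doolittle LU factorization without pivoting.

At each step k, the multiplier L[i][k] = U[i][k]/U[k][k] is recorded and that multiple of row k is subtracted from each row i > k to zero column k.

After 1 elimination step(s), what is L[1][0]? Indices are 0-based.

Step 1: pivot at (0,0) is 4.
  row1 ← row1 − (4)·row0  ⇒  L[1][0]=4, U row1=(0, -1, -4)
  row2 ← row2 − (1)·row0  ⇒  L[2][0]=1, U row2=(0, 2, 10)

L[1][0] = 4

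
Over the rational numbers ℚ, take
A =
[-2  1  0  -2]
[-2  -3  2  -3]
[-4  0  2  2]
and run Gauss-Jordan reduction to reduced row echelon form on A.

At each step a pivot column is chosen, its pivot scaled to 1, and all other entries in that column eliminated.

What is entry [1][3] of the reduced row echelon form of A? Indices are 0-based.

step 1: normalize row 0 (÷-2) = (1, -1/2, 0, 1)
  row 1: subtract -2×row0 = (0, -4, 2, -1)
  row 2: subtract -4×row0 = (0, -2, 2, 6)
step 2: normalize row 1 (÷-4) = (0, 1, -1/2, 1/4)
  row 0: subtract -1/2×row1 = (1, 0, -1/4, 9/8)
  row 2: subtract -2×row1 = (0, 0, 1, 13/2)
step 3: normalize row 2 (÷1) = (0, 0, 1, 13/2)
  row 0: subtract -1/4×row2 = (1, 0, 0, 11/4)
  row 1: subtract -1/2×row2 = (0, 1, 0, 7/2)

M[1][3] = 7/2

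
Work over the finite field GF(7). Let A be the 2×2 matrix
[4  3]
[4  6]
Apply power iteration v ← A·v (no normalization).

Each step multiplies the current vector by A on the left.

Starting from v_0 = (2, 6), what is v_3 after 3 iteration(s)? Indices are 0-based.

v_3 = (4, 2)

v_0 = (2, 6).
v_1 = A·v_0 = (5, 2).
v_2 = A·v_1 = (5, 4).
v_3 = A·v_2 = (4, 2).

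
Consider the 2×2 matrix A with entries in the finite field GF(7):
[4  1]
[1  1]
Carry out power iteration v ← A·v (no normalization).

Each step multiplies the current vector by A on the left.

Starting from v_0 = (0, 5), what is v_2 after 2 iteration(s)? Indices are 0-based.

v_0 = (0, 5).
v_1 = A·v_0 = (5, 5).
v_2 = A·v_1 = (4, 3).

v_2 = (4, 3)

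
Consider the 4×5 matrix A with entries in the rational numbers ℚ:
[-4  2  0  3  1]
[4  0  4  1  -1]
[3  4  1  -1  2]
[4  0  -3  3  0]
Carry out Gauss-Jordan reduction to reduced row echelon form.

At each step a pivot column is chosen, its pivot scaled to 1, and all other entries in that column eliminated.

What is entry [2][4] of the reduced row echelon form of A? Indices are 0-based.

step 1: normalize row 0 (÷-4) = (1, -1/2, 0, -3/4, -1/4)
  row 1: subtract 4×row0 = (0, 2, 4, 4, 0)
  row 2: subtract 3×row0 = (0, 11/2, 1, 5/4, 11/4)
  row 3: subtract 4×row0 = (0, 2, -3, 6, 1)
step 2: normalize row 1 (÷2) = (0, 1, 2, 2, 0)
  row 0: subtract -1/2×row1 = (1, 0, 1, 1/4, -1/4)
  row 2: subtract 11/2×row1 = (0, 0, -10, -39/4, 11/4)
  row 3: subtract 2×row1 = (0, 0, -7, 2, 1)
step 3: normalize row 2 (÷-10) = (0, 0, 1, 39/40, -11/40)
  row 0: subtract 1×row2 = (1, 0, 0, -29/40, 1/40)
  row 1: subtract 2×row2 = (0, 1, 0, 1/20, 11/20)
  row 3: subtract -7×row2 = (0, 0, 0, 353/40, -37/40)
step 4: normalize row 3 (÷353/40) = (0, 0, 0, 1, -37/353)
  row 0: subtract -29/40×row3 = (1, 0, 0, 0, -18/353)
  row 1: subtract 1/20×row3 = (0, 1, 0, 0, 196/353)
  row 2: subtract 39/40×row3 = (0, 0, 1, 0, -61/353)

M[2][4] = -61/353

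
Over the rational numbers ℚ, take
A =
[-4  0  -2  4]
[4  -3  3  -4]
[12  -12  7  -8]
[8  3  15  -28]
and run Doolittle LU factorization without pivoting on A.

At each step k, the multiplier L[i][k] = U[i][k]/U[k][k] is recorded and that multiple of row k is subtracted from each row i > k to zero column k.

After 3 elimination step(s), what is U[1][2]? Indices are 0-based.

Step 1: pivot at (0,0) is -4.
  row1 ← row1 − (-1)·row0  ⇒  L[1][0]=-1, U row1=(0, -3, 1, 0)
  row2 ← row2 − (-3)·row0  ⇒  L[2][0]=-3, U row2=(0, -12, 1, 4)
  row3 ← row3 − (-2)·row0  ⇒  L[3][0]=-2, U row3=(0, 3, 11, -20)
Step 2: pivot at (1,1) is -3.
  row2 ← row2 − (4)·row1  ⇒  L[2][1]=4, U row2=(0, 0, -3, 4)
  row3 ← row3 − (-1)·row1  ⇒  L[3][1]=-1, U row3=(0, 0, 12, -20)
Step 3: pivot at (2,2) is -3.
  row3 ← row3 − (-4)·row2  ⇒  L[3][2]=-4, U row3=(0, 0, 0, -4)

U[1][2] = 1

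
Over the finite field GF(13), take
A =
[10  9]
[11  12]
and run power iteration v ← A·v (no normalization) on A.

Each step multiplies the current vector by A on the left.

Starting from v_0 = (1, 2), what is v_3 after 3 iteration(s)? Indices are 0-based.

v_3 = (9, 6)

v_0 = (1, 2).
v_1 = A·v_0 = (2, 9).
v_2 = A·v_1 = (10, 0).
v_3 = A·v_2 = (9, 6).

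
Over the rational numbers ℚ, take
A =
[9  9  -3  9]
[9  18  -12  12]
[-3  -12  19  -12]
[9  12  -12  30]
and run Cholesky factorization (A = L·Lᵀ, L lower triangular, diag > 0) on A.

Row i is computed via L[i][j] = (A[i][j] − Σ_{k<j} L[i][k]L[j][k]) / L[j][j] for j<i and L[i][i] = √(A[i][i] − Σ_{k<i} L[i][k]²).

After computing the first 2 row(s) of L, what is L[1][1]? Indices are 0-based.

L[1][1] = 3

Step 1: L[0][0] = √(9) = 3.
  L[1][0] = (9) / L[0][0] = 3.
Step 2: L[1][1] = √(9) = 3.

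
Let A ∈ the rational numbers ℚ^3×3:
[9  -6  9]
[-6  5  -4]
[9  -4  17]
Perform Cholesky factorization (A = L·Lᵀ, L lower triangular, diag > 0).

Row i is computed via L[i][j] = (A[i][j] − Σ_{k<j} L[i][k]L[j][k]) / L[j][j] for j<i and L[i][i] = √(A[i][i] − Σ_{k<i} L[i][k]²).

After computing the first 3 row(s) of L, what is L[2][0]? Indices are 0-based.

L[2][0] = 3

Step 1: L[0][0] = √(9) = 3.
  L[1][0] = (-6) / L[0][0] = -2.
Step 2: L[1][1] = √(1) = 1.
  L[2][0] = (9) / L[0][0] = 3.
  L[2][1] = (2) / L[1][1] = 2.
Step 3: L[2][2] = √(4) = 2.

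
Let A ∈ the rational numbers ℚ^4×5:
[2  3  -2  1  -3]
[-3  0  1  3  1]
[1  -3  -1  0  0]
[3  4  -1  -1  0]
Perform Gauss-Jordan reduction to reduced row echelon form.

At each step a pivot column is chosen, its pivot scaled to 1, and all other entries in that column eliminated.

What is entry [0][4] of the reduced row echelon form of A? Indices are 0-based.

M[0][4] = 5/2

step 1: normalize row 0 (÷2) = (1, 3/2, -1, 1/2, -3/2)
  row 1: subtract -3×row0 = (0, 9/2, -2, 9/2, -7/2)
  row 2: subtract 1×row0 = (0, -9/2, 0, -1/2, 3/2)
  row 3: subtract 3×row0 = (0, -1/2, 2, -5/2, 9/2)
step 2: normalize row 1 (÷9/2) = (0, 1, -4/9, 1, -7/9)
  row 0: subtract 3/2×row1 = (1, 0, -1/3, -1, -1/3)
  row 2: subtract -9/2×row1 = (0, 0, -2, 4, -2)
  row 3: subtract -1/2×row1 = (0, 0, 16/9, -2, 37/9)
step 3: normalize row 2 (÷-2) = (0, 0, 1, -2, 1)
  row 0: subtract -1/3×row2 = (1, 0, 0, -5/3, 0)
  row 1: subtract -4/9×row2 = (0, 1, 0, 1/9, -1/3)
  row 3: subtract 16/9×row2 = (0, 0, 0, 14/9, 7/3)
step 4: normalize row 3 (÷14/9) = (0, 0, 0, 1, 3/2)
  row 0: subtract -5/3×row3 = (1, 0, 0, 0, 5/2)
  row 1: subtract 1/9×row3 = (0, 1, 0, 0, -1/2)
  row 2: subtract -2×row3 = (0, 0, 1, 0, 4)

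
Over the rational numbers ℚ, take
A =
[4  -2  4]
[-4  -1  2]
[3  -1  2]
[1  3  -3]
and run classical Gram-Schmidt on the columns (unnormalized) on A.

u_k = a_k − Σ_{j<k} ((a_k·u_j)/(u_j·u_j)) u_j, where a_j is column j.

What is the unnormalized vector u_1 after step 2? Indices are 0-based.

Step 1: u_0 = a_0 = (4, -4, 3, 1).
Step 2: u_1 = a_1 − (-2/21)·u_0 = (-34/21, -29/21, -5/7, 65/21).

u_1 = (-34/21, -29/21, -5/7, 65/21)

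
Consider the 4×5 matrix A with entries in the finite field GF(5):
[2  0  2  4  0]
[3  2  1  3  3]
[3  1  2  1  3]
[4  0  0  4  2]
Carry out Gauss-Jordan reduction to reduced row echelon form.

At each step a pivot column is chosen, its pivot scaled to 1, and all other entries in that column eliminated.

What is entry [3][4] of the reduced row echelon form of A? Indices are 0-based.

[1] R0 /= 2  ⇒  (1, 0, 1, 2, 0)
     R1 -= 3·R0  ⇒  (0, 2, 3, 2, 3)
     R2 -= 3·R0  ⇒  (0, 1, 4, 0, 3)
     R3 -= 4·R0  ⇒  (0, 0, 1, 1, 2)
[2] R1 /= 2  ⇒  (0, 1, 4, 1, 4)
     R2 -= 1·R1  ⇒  (0, 0, 0, 4, 4)
[3] R2 <-> R3
[3] R2 /= 1  ⇒  (0, 0, 1, 1, 2)
     R0 -= 1·R2  ⇒  (1, 0, 0, 1, 3)
     R1 -= 4·R2  ⇒  (0, 1, 0, 2, 1)
[4] R3 /= 4  ⇒  (0, 0, 0, 1, 1)
     R0 -= 1·R3  ⇒  (1, 0, 0, 0, 2)
     R1 -= 2·R3  ⇒  (0, 1, 0, 0, 4)
     R2 -= 1·R3  ⇒  (0, 0, 1, 0, 1)

M[3][4] = 1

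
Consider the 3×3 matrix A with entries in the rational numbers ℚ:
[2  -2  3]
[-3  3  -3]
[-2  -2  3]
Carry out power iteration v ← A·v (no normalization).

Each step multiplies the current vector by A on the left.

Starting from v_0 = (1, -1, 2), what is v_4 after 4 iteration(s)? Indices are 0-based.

v_4 = (2054, -2916, 622)

v_0 = (1, -1, 2).
v_1 = A·v_0 = (10, -12, 6).
v_2 = A·v_1 = (62, -84, 22).
v_3 = A·v_2 = (358, -504, 110).
v_4 = A·v_3 = (2054, -2916, 622).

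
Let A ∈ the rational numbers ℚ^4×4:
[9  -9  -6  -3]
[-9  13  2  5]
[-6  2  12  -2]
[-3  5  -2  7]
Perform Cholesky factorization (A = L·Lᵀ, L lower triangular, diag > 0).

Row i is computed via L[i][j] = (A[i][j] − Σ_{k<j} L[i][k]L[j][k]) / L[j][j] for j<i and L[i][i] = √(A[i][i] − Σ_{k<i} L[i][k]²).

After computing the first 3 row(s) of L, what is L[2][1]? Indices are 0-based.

L[2][1] = -2

Step 1: L[0][0] = √(9) = 3.
  L[1][0] = (-9) / L[0][0] = -3.
Step 2: L[1][1] = √(4) = 2.
  L[2][0] = (-6) / L[0][0] = -2.
  L[2][1] = (-4) / L[1][1] = -2.
Step 3: L[2][2] = √(4) = 2.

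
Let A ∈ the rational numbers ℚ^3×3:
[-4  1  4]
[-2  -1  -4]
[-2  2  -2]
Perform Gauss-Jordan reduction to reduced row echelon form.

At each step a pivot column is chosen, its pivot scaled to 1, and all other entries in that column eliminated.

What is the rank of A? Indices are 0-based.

[1] R0 /= -4  ⇒  (1, -1/4, -1)
     R1 -= -2·R0  ⇒  (0, -3/2, -6)
     R2 -= -2·R0  ⇒  (0, 3/2, -4)
[2] R1 /= -3/2  ⇒  (0, 1, 4)
     R0 -= -1/4·R1  ⇒  (1, 0, 0)
     R2 -= 3/2·R1  ⇒  (0, 0, -10)
[3] R2 /= -10  ⇒  (0, 0, 1)
     R1 -= 4·R2  ⇒  (0, 1, 0)

rank = 3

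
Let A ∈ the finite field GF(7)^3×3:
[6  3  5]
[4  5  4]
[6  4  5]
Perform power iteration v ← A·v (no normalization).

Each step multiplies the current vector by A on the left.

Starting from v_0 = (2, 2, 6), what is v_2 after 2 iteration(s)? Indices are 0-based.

v_0 = (2, 2, 6).
v_1 = A·v_0 = (6, 0, 1).
v_2 = A·v_1 = (6, 0, 6).

v_2 = (6, 0, 6)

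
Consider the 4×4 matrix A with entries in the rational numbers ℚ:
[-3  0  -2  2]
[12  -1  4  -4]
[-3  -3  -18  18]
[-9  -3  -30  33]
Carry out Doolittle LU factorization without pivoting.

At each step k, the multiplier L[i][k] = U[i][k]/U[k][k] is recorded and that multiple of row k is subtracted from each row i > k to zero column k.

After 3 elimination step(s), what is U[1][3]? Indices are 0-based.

Step 1: pivot at (0,0) is -3.
  row1 ← row1 − (-4)·row0  ⇒  L[1][0]=-4, U row1=(0, -1, -4, 4)
  row2 ← row2 − (1)·row0  ⇒  L[2][0]=1, U row2=(0, -3, -16, 16)
  row3 ← row3 − (3)·row0  ⇒  L[3][0]=3, U row3=(0, -3, -24, 27)
Step 2: pivot at (1,1) is -1.
  row2 ← row2 − (3)·row1  ⇒  L[2][1]=3, U row2=(0, 0, -4, 4)
  row3 ← row3 − (3)·row1  ⇒  L[3][1]=3, U row3=(0, 0, -12, 15)
Step 3: pivot at (2,2) is -4.
  row3 ← row3 − (3)·row2  ⇒  L[3][2]=3, U row3=(0, 0, 0, 3)

U[1][3] = 4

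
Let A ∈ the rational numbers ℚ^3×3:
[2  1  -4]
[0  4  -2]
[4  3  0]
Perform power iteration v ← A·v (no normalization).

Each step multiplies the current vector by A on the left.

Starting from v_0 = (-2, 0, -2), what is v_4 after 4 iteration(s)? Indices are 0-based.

v_0 = (-2, 0, -2).
v_1 = A·v_0 = (4, 4, -8).
v_2 = A·v_1 = (44, 32, 28).
v_3 = A·v_2 = (8, 72, 272).
v_4 = A·v_3 = (-1000, -256, 248).

v_4 = (-1000, -256, 248)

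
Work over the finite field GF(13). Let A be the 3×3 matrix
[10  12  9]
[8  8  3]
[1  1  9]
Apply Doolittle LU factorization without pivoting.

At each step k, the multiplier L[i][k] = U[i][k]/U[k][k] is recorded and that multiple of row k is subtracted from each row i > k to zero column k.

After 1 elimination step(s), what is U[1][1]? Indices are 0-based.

[col 0] pivot 10
  R1 -= 6*R0 → (0, 1, 1)  (L[1][0] := 6)
  R2 -= 4*R0 → (0, 5, 12)  (L[2][0] := 4)

U[1][1] = 1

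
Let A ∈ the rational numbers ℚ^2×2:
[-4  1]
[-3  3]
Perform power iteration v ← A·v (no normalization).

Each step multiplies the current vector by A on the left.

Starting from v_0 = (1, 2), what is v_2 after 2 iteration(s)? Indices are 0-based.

v_0 = (1, 2).
v_1 = A·v_0 = (-2, 3).
v_2 = A·v_1 = (11, 15).

v_2 = (11, 15)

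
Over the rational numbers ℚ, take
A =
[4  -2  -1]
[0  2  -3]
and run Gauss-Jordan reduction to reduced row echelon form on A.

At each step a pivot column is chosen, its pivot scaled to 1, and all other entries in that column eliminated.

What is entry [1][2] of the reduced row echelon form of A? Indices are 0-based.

M[1][2] = -3/2

pivot(0,0)=4: scale R0 → (1, -1/2, -1/4)
pivot(1,1)=2: scale R1 → (0, 1, -3/2)
  clear (0,1): R0 −= (-1/2)R1 → (1, 0, -1)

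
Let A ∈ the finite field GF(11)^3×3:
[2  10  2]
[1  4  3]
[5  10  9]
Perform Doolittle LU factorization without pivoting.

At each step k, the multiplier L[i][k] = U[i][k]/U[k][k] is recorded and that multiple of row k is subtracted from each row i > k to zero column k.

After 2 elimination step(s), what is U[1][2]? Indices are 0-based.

[col 0] pivot 2
  R1 -= 6*R0 → (0, 10, 2)  (L[1][0] := 6)
  R2 -= 8*R0 → (0, 7, 4)  (L[2][0] := 8)
[col 1] pivot 10
  R2 -= 4*R1 → (0, 0, 7)  (L[2][1] := 4)

U[1][2] = 2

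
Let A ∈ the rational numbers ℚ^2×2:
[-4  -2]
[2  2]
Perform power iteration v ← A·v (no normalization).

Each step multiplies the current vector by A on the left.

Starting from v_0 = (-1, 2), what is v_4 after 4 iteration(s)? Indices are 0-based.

v_4 = (-32, 16)

v_0 = (-1, 2).
v_1 = A·v_0 = (0, 2).
v_2 = A·v_1 = (-4, 4).
v_3 = A·v_2 = (8, 0).
v_4 = A·v_3 = (-32, 16).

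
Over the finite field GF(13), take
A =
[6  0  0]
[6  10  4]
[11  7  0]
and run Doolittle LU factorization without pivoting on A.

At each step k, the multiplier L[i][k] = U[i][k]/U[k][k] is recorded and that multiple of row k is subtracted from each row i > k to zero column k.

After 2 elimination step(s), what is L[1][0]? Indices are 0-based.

L[1][0] = 1

[col 0] pivot 6
  R1 -= 1*R0 → (0, 10, 4)  (L[1][0] := 1)
  R2 -= 4*R0 → (0, 7, 0)  (L[2][0] := 4)
[col 1] pivot 10
  R2 -= 2*R1 → (0, 0, 5)  (L[2][1] := 2)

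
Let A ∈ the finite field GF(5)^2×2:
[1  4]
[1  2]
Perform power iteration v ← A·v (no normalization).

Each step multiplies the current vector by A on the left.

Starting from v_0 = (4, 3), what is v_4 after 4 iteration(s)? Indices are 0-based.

v_0 = (4, 3).
v_1 = A·v_0 = (1, 0).
v_2 = A·v_1 = (1, 1).
v_3 = A·v_2 = (0, 3).
v_4 = A·v_3 = (2, 1).

v_4 = (2, 1)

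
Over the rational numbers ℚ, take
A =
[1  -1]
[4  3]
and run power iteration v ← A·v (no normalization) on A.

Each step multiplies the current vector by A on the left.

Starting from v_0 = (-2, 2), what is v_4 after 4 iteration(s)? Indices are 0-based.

v_0 = (-2, 2).
v_1 = A·v_0 = (-4, -2).
v_2 = A·v_1 = (-2, -22).
v_3 = A·v_2 = (20, -74).
v_4 = A·v_3 = (94, -142).

v_4 = (94, -142)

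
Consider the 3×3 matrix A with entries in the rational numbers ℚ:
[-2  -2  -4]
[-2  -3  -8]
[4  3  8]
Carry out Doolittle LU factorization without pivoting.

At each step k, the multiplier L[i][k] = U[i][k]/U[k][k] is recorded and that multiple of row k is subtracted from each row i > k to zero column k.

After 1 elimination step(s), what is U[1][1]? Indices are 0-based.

[col 0] pivot -2
  R1 -= 1*R0 → (0, -1, -4)  (L[1][0] := 1)
  R2 -= -2*R0 → (0, -1, 0)  (L[2][0] := -2)

U[1][1] = -1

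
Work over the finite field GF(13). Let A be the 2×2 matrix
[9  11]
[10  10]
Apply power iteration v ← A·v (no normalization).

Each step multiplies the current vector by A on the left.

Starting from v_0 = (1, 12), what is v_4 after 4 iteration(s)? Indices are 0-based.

v_4 = (0, 11)

v_0 = (1, 12).
v_1 = A·v_0 = (11, 0).
v_2 = A·v_1 = (8, 6).
v_3 = A·v_2 = (8, 10).
v_4 = A·v_3 = (0, 11).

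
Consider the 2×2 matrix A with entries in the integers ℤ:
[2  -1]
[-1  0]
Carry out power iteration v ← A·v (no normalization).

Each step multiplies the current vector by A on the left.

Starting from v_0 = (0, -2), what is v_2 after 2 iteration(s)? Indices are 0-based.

v_0 = (0, -2).
v_1 = A·v_0 = (2, 0).
v_2 = A·v_1 = (4, -2).

v_2 = (4, -2)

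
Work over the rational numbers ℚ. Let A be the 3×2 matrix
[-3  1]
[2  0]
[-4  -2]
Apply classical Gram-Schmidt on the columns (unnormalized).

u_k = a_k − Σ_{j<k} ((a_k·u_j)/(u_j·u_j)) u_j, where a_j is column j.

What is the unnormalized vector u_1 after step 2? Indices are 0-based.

Step 1: u_0 = a_0 = (-3, 2, -4).
Step 2: u_1 = a_1 − (5/29)·u_0 = (44/29, -10/29, -38/29).

u_1 = (44/29, -10/29, -38/29)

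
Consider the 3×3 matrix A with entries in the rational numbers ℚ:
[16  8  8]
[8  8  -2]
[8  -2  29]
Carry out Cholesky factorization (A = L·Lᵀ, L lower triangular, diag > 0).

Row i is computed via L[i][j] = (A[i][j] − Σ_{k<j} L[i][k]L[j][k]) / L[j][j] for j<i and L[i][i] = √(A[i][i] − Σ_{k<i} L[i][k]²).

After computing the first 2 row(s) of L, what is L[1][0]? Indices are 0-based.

Step 1: L[0][0] = √(16) = 4.
  L[1][0] = (8) / L[0][0] = 2.
Step 2: L[1][1] = √(4) = 2.

L[1][0] = 2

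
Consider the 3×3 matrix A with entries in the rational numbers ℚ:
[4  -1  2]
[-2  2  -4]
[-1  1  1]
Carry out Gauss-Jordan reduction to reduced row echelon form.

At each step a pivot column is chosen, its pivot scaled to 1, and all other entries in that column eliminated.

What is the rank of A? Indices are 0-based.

rank = 3

[1] R0 /= 4  ⇒  (1, -1/4, 1/2)
     R1 -= -2·R0  ⇒  (0, 3/2, -3)
     R2 -= -1·R0  ⇒  (0, 3/4, 3/2)
[2] R1 /= 3/2  ⇒  (0, 1, -2)
     R0 -= -1/4·R1  ⇒  (1, 0, 0)
     R2 -= 3/4·R1  ⇒  (0, 0, 3)
[3] R2 /= 3  ⇒  (0, 0, 1)
     R1 -= -2·R2  ⇒  (0, 1, 0)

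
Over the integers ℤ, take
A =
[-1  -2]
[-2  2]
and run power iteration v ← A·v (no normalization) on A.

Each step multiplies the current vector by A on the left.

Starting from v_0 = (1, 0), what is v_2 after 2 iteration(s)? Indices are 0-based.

v_0 = (1, 0).
v_1 = A·v_0 = (-1, -2).
v_2 = A·v_1 = (5, -2).

v_2 = (5, -2)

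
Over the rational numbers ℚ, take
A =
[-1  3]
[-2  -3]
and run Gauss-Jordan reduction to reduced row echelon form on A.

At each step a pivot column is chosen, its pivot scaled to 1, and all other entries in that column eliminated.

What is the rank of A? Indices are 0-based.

rank = 2

[1] R0 /= -1  ⇒  (1, -3)
     R1 -= -2·R0  ⇒  (0, -9)
[2] R1 /= -9  ⇒  (0, 1)
     R0 -= -3·R1  ⇒  (1, 0)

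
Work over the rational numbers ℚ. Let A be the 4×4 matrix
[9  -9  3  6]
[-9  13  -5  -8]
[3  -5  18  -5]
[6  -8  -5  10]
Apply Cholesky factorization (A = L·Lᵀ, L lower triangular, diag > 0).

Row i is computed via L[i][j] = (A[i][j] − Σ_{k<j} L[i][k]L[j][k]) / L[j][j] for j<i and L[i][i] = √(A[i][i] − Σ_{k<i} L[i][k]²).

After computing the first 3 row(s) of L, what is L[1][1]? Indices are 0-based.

Step 1: L[0][0] = √(9) = 3.
  L[1][0] = (-9) / L[0][0] = -3.
Step 2: L[1][1] = √(4) = 2.
  L[2][0] = (3) / L[0][0] = 1.
  L[2][1] = (-2) / L[1][1] = -1.
Step 3: L[2][2] = √(16) = 4.

L[1][1] = 2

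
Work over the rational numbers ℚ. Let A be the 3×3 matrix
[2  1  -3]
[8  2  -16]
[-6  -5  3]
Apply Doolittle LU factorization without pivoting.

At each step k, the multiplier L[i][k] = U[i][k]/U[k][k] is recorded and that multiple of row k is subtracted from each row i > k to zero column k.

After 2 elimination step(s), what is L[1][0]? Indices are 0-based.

Step 1: pivot at (0,0) is 2.
  row1 ← row1 − (4)·row0  ⇒  L[1][0]=4, U row1=(0, -2, -4)
  row2 ← row2 − (-3)·row0  ⇒  L[2][0]=-3, U row2=(0, -2, -6)
Step 2: pivot at (1,1) is -2.
  row2 ← row2 − (1)·row1  ⇒  L[2][1]=1, U row2=(0, 0, -2)

L[1][0] = 4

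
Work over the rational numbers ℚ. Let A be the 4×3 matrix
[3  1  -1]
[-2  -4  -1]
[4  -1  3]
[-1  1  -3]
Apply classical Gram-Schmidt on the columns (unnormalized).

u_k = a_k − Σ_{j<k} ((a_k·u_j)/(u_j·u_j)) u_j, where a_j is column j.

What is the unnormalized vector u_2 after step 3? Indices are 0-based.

u_2 = (-202/89, -331/267, 146/267, -572/267)

Step 1: u_0 = a_0 = (3, -2, 4, -1).
Step 2: u_1 = a_1 − (1/5)·u_0 = (2/5, -18/5, -9/5, 6/5).
Step 3: u_2 = a_2 − (7/15)·u_0 − (-29/89)·u_1 = (-202/89, -331/267, 146/267, -572/267).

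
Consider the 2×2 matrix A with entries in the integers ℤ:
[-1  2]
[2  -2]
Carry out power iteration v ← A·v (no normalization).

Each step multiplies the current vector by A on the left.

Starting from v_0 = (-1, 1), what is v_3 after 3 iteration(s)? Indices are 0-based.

v_0 = (-1, 1).
v_1 = A·v_0 = (3, -4).
v_2 = A·v_1 = (-11, 14).
v_3 = A·v_2 = (39, -50).

v_3 = (39, -50)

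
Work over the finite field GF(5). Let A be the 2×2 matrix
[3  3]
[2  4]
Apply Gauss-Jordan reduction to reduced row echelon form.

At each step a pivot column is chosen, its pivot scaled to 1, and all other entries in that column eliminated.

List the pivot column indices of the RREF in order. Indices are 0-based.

pivot columns: 0, 1

pivot(0,0)=3: scale R0 → (1, 1)
  clear (1,0): R1 −= (2)R0 → (0, 2)
pivot(1,1)=2: scale R1 → (0, 1)
  clear (0,1): R0 −= (1)R1 → (1, 0)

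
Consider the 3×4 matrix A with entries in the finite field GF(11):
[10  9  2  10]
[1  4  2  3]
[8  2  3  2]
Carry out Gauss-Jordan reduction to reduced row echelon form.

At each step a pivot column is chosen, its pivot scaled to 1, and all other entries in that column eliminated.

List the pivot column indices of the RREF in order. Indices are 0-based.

[1] R0 /= 10  ⇒  (1, 2, 9, 1)
     R1 -= 1·R0  ⇒  (0, 2, 4, 2)
     R2 -= 8·R0  ⇒  (0, 8, 8, 5)
[2] R1 /= 2  ⇒  (0, 1, 2, 1)
     R0 -= 2·R1  ⇒  (1, 0, 5, 10)
     R2 -= 8·R1  ⇒  (0, 0, 3, 8)
[3] R2 /= 3  ⇒  (0, 0, 1, 10)
     R0 -= 5·R2  ⇒  (1, 0, 0, 4)
     R1 -= 2·R2  ⇒  (0, 1, 0, 3)

pivot columns: 0, 1, 2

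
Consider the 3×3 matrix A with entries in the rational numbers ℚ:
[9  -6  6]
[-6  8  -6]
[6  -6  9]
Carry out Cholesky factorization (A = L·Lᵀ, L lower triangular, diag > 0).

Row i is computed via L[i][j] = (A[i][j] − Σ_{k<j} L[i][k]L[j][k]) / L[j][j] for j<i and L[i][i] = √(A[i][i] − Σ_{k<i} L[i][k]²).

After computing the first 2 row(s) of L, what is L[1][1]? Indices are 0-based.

Step 1: L[0][0] = √(9) = 3.
  L[1][0] = (-6) / L[0][0] = -2.
Step 2: L[1][1] = √(4) = 2.

L[1][1] = 2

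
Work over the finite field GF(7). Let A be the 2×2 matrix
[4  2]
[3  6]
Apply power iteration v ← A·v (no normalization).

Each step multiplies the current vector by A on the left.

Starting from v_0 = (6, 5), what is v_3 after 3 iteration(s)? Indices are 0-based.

v_3 = (0, 5)

v_0 = (6, 5).
v_1 = A·v_0 = (6, 6).
v_2 = A·v_1 = (1, 5).
v_3 = A·v_2 = (0, 5).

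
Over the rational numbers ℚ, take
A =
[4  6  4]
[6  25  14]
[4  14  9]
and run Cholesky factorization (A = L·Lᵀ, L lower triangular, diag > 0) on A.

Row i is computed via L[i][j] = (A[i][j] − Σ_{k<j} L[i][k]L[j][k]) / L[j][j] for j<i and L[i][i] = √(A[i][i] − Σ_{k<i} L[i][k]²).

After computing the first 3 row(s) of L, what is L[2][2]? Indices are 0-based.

L[2][2] = 1

Step 1: L[0][0] = √(4) = 2.
  L[1][0] = (6) / L[0][0] = 3.
Step 2: L[1][1] = √(16) = 4.
  L[2][0] = (4) / L[0][0] = 2.
  L[2][1] = (8) / L[1][1] = 2.
Step 3: L[2][2] = √(1) = 1.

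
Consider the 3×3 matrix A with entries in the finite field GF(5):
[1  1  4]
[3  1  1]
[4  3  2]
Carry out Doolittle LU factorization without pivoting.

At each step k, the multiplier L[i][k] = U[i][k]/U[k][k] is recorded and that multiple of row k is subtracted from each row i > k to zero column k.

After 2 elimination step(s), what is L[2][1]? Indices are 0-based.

L[2][1] = 3

Step 1: pivot at (0,0) is 1.
  row1 ← row1 − (3)·row0  ⇒  L[1][0]=3, U row1=(0, 3, 4)
  row2 ← row2 − (4)·row0  ⇒  L[2][0]=4, U row2=(0, 4, 1)
Step 2: pivot at (1,1) is 3.
  row2 ← row2 − (3)·row1  ⇒  L[2][1]=3, U row2=(0, 0, 4)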